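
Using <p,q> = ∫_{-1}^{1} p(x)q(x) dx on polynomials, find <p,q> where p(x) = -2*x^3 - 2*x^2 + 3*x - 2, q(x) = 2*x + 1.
<p,q> = -44/15

Expand the product: p(x)·q(x) = -4*x^4 - 6*x^3 + 4*x^2 - x - 2.
∫_{-1}^{1} of each monomial x^k gives [2/(k+1) if k even, 0 if k odd]. Integrating term-by-term (or equivalently evaluating the antiderivative F(x) = -4*x^5/5 - 3*x^4/2 + 4*x^3/3 - x^2/2 - 2*x at the endpoints):
  F(1) − F(−1) = -52/15 − (-8/15) = -44/15.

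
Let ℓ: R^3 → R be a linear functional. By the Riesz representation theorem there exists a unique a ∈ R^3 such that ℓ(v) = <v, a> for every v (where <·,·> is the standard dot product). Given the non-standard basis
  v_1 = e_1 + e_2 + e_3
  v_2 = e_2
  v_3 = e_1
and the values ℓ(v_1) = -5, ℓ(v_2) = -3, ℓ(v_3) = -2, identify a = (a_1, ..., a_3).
a = (-2, -3, 0)

Write a = (a_1, ..., a_3) in the standard basis. For each basis vector v_i, ℓ(v_i) = <v_i, a> is a linear equation in the a_j's. Collect the n equations into a matrix system V a = ℓ, where row i of V is v_i (expressed in the standard basis). Since V is invertible (lower-triangular with 1s on the diagonal, up to permutation), solve by back-substitution:
  V =
[[1, 1, 1],
 [0, 1, 0],
 [1, 0, 0]]
  V a = (-5, -3, -2)
Solving gives a = (-2, -3, 0).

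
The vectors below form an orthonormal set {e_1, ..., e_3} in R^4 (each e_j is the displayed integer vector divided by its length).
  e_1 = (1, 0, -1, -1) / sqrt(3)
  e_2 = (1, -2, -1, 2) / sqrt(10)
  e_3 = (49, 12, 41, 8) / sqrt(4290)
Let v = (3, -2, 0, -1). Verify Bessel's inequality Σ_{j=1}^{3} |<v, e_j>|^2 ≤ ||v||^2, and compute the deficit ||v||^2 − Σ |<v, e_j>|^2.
Σ |<v, e_j>|^2 = 1561/143; ||v||^2 = 14; deficit = 441/143

Write each e_j = u_j / sqrt(<u_j, u_j>) where u_j is the displayed integer vector. Then <v, e_j> = <v, u_j> / sqrt(<u_j, u_j>), so |<v, e_j>|^2 = <v, u_j>^2 / <u_j, u_j>.
Coefficients: <v, e_1> = 4/sqrt(3), <v, e_2> = 5/sqrt(10), <v, e_3> = 115/sqrt(4290).
Square and sum: Σ |<v, e_j>|^2 = 1561/143.
Compute ||v||^2 = v·v = 14.
Deficit = 14 − 1561/143 = 441/143 ≥ 0, confirming Bessel's inequality. (The deficit equals ||v − Σ <v,e_j> e_j||^2, the squared distance from v to span{e_j}.)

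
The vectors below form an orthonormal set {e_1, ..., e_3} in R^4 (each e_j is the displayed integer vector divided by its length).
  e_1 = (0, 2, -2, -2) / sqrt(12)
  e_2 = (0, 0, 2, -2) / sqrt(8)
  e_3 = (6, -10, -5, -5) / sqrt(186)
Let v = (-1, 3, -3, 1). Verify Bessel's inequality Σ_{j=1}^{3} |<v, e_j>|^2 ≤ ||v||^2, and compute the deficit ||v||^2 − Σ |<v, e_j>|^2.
Σ |<v, e_j>|^2 = 619/31; ||v||^2 = 20; deficit = 1/31

Write each e_j = u_j / sqrt(<u_j, u_j>) where u_j is the displayed integer vector. Then <v, e_j> = <v, u_j> / sqrt(<u_j, u_j>), so |<v, e_j>|^2 = <v, u_j>^2 / <u_j, u_j>.
Coefficients: <v, e_1> = 10/sqrt(12), <v, e_2> = -8/sqrt(8), <v, e_3> = -26/sqrt(186).
Square and sum: Σ |<v, e_j>|^2 = 619/31.
Compute ||v||^2 = v·v = 20.
Deficit = 20 − 619/31 = 1/31 ≥ 0, confirming Bessel's inequality. (The deficit equals ||v − Σ <v,e_j> e_j||^2, the squared distance from v to span{e_j}.)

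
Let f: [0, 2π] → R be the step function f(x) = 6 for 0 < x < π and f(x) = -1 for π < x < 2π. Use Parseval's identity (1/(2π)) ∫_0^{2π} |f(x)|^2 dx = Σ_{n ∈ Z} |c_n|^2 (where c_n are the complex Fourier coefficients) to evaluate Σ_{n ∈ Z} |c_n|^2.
Σ |c_n|^2 = 37/2

Parseval equates the L^2 energy of f (normalised by 1/(2π)) with the ℓ^2 sum of its Fourier coefficients: (1/(2π)) ∫_0^{2π} |f|^2 = Σ |c_n|^2.
Compute the left side: (1/(2π)) [∫_0^π 6^2 dx + ∫_π^{2π} (-1)^2 dx] = (1/(2π)) · (36π + 1π) = (36 + 1)/2 = 37/2.
So Σ_{n ∈ Z} |c_n|^2 = 37/2.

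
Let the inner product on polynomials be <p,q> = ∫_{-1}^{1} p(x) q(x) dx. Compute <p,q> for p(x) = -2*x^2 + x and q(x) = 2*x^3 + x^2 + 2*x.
<p,q> = 4/3

Expand the product: p(x)·q(x) = -4*x^5 - 3*x^3 + 2*x^2.
∫_{-1}^{1} of each monomial x^k gives [2/(k+1) if k even, 0 if k odd]. Integrating term-by-term (or equivalently evaluating the antiderivative F(x) = -2*x^6/3 - 3*x^4/4 + 2*x^3/3 at the endpoints):
  F(1) − F(−1) = -3/4 − (-25/12) = 4/3.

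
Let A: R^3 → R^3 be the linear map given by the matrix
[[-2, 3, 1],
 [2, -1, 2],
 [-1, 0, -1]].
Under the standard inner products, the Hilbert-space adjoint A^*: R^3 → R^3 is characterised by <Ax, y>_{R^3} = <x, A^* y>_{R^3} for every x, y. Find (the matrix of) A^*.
A^* = A^T =
[[-2, 2, -1],
 [3, -1, 0],
 [1, 2, -1]]

For real matrices with standard dot products, the defining identity <Ax, y> = <x, A^* y> gives (Ax)^T y = x^T (A^*) y, i.e. x^T A^T y = x^T (A^*) y. Since this holds for all x, y, we must have A^* = A^T. Therefore
A^* =
[[-2, 2, -1],
 [3, -1, 0],
 [1, 2, -1]].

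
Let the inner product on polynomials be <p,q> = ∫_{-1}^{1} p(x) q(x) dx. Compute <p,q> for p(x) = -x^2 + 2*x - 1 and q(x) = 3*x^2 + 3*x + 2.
<p,q> = -68/15

Expand the product: p(x)·q(x) = -3*x^4 + 3*x^3 + x^2 + x - 2.
∫_{-1}^{1} of each monomial x^k gives [2/(k+1) if k even, 0 if k odd]. Integrating term-by-term (or equivalently evaluating the antiderivative F(x) = -3*x^5/5 + 3*x^4/4 + x^3/3 + x^2/2 - 2*x at the endpoints):
  F(1) − F(−1) = -61/60 − (211/60) = -68/15.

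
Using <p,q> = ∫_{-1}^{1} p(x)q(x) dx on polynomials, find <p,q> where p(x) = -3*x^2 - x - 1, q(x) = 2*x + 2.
<p,q> = -28/3

Expand the product: p(x)·q(x) = -6*x^3 - 8*x^2 - 4*x - 2.
∫_{-1}^{1} of each monomial x^k gives [2/(k+1) if k even, 0 if k odd]. Integrating term-by-term (or equivalently evaluating the antiderivative F(x) = -3*x^4/2 - 8*x^3/3 - 2*x^2 - 2*x at the endpoints):
  F(1) − F(−1) = -49/6 − (7/6) = -28/3.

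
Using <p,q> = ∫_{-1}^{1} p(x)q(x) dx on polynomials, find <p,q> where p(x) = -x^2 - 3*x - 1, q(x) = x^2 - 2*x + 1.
<p,q> = 4/15

Expand the product: p(x)·q(x) = -x^4 - x^3 + 4*x^2 - x - 1.
∫_{-1}^{1} of each monomial x^k gives [2/(k+1) if k even, 0 if k odd]. Integrating term-by-term (or equivalently evaluating the antiderivative F(x) = -x^5/5 - x^4/4 + 4*x^3/3 - x^2/2 - x at the endpoints):
  F(1) − F(−1) = -37/60 − (-53/60) = 4/15.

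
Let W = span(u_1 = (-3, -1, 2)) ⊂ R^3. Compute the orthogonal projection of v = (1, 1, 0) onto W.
proj_W(v) = (6/7, 2/7, -4/7)

Set up U = [u_1 | ... | u_1] ∈ R^(3×1). The projector onto W = col(U) is P = U (U^T U)^(-1) U^T.
Compute U^T U =
  [14],
and U^T v = (-4).
Solve U^T U · c = U^T v for the coefficients: c = (-2/7). The projection is proj_W(v) = U c.
Check: (v - proj_W(v)) · u_1 = 0  (should be 0).
Result: proj_W(v) = (6/7, 2/7, -4/7).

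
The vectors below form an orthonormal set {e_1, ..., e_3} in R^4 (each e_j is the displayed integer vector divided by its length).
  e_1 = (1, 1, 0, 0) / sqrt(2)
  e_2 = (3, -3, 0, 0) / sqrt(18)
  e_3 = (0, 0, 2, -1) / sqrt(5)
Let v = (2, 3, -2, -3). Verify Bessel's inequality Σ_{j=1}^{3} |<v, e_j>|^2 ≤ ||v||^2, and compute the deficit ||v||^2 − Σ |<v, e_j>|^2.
Σ |<v, e_j>|^2 = 66/5; ||v||^2 = 26; deficit = 64/5

Write each e_j = u_j / sqrt(<u_j, u_j>) where u_j is the displayed integer vector. Then <v, e_j> = <v, u_j> / sqrt(<u_j, u_j>), so |<v, e_j>|^2 = <v, u_j>^2 / <u_j, u_j>.
Coefficients: <v, e_1> = 5/sqrt(2), <v, e_2> = -3/sqrt(18), <v, e_3> = -1/sqrt(5).
Square and sum: Σ |<v, e_j>|^2 = 66/5.
Compute ||v||^2 = v·v = 26.
Deficit = 26 − 66/5 = 64/5 ≥ 0, confirming Bessel's inequality. (The deficit equals ||v − Σ <v,e_j> e_j||^2, the squared distance from v to span{e_j}.)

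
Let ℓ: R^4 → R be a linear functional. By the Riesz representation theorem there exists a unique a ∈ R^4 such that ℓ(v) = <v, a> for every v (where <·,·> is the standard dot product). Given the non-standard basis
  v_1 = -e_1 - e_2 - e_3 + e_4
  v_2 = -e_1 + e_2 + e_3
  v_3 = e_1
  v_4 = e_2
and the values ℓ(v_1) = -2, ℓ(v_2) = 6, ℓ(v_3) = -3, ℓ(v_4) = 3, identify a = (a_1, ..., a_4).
a = (-3, 3, 0, -2)

Write a = (a_1, ..., a_4) in the standard basis. For each basis vector v_i, ℓ(v_i) = <v_i, a> is a linear equation in the a_j's. Collect the n equations into a matrix system V a = ℓ, where row i of V is v_i (expressed in the standard basis). Since V is invertible (lower-triangular with 1s on the diagonal, up to permutation), solve by back-substitution:
  V =
[[-1, -1, -1, 1],
 [-1, 1, 1, 0],
 [1, 0, 0, 0],
 [0, 1, 0, 0]]
  V a = (-2, 6, -3, 3)
Solving gives a = (-3, 3, 0, -2).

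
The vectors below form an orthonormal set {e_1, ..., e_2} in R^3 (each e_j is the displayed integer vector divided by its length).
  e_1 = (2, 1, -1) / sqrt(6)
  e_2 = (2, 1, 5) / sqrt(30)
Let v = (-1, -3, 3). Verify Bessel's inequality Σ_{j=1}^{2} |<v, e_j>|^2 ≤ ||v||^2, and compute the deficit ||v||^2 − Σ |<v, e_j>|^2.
Σ |<v, e_j>|^2 = 14; ||v||^2 = 19; deficit = 5

Write each e_j = u_j / sqrt(<u_j, u_j>) where u_j is the displayed integer vector. Then <v, e_j> = <v, u_j> / sqrt(<u_j, u_j>), so |<v, e_j>|^2 = <v, u_j>^2 / <u_j, u_j>.
Coefficients: <v, e_1> = -8/sqrt(6), <v, e_2> = 10/sqrt(30).
Square and sum: Σ |<v, e_j>|^2 = 14.
Compute ||v||^2 = v·v = 19.
Deficit = 19 − 14 = 5 ≥ 0, confirming Bessel's inequality. (The deficit equals ||v − Σ <v,e_j> e_j||^2, the squared distance from v to span{e_j}.)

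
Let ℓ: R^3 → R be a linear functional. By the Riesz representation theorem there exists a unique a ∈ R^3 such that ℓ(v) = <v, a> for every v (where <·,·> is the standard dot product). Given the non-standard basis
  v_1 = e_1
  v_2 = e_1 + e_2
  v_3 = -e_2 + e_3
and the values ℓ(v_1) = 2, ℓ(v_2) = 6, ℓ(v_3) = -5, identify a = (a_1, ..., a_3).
a = (2, 4, -1)

Write a = (a_1, ..., a_3) in the standard basis. For each basis vector v_i, ℓ(v_i) = <v_i, a> is a linear equation in the a_j's. Collect the n equations into a matrix system V a = ℓ, where row i of V is v_i (expressed in the standard basis). Since V is invertible (lower-triangular with 1s on the diagonal, up to permutation), solve by back-substitution:
  V =
[[1, 0, 0],
 [1, 1, 0],
 [0, -1, 1]]
  V a = (2, 6, -5)
Solving gives a = (2, 4, -1).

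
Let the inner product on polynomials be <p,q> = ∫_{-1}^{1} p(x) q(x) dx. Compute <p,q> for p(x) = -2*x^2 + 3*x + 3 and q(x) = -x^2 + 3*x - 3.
<p,q> = -46/5

Expand the product: p(x)·q(x) = 2*x^4 - 9*x^3 + 12*x^2 - 9.
∫_{-1}^{1} of each monomial x^k gives [2/(k+1) if k even, 0 if k odd]. Integrating term-by-term (or equivalently evaluating the antiderivative F(x) = 2*x^5/5 - 9*x^4/4 + 4*x^3 - 9*x at the endpoints):
  F(1) − F(−1) = -137/20 − (47/20) = -46/5.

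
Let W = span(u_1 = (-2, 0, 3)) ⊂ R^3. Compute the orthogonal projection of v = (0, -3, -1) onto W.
proj_W(v) = (6/13, 0, -9/13)

Set up U = [u_1 | ... | u_1] ∈ R^(3×1). The projector onto W = col(U) is P = U (U^T U)^(-1) U^T.
Compute U^T U =
  [13],
and U^T v = (-3).
Solve U^T U · c = U^T v for the coefficients: c = (-3/13). The projection is proj_W(v) = U c.
Check: (v - proj_W(v)) · u_1 = 0  (should be 0).
Result: proj_W(v) = (6/13, 0, -9/13).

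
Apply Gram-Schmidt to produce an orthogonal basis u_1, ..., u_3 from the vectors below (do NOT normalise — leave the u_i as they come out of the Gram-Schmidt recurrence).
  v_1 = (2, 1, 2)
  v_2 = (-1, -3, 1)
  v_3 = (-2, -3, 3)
Orthogonal basis:
  u_1 = (2, 1, 2)
  u_2 = (-1/3, -8/3, 5/3)
  u_3 = (-119/90, 34/45, 17/18)

Apply the Gram-Schmidt recurrence
  u_1 = v_1
  u_i = v_i − Σ_{j<i} ((v_i · u_j) / (u_j · u_j)) · u_j.

Step by step this gives:
  u_1 = (2, 1, 2)
  u_2 = (-1/3, -8/3, 5/3)
  u_3 = (-119/90, 34/45, 17/18)

Orthogonality check:
  u_2 · u_1 = 0 (should be 0)
  u_3 · u_1 = 0 (should be 0)
  u_3 · u_2 = 0 (should be 0)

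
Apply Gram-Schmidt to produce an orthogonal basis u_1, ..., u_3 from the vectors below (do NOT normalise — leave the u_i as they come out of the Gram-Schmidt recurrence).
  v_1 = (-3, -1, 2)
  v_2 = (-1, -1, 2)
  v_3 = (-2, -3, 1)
Orthogonal basis:
  u_1 = (-3, -1, 2)
  u_2 = (5/7, -3/7, 6/7)
  u_3 = (0, -2, -1)

Apply the Gram-Schmidt recurrence
  u_1 = v_1
  u_i = v_i − Σ_{j<i} ((v_i · u_j) / (u_j · u_j)) · u_j.

Step by step this gives:
  u_1 = (-3, -1, 2)
  u_2 = (5/7, -3/7, 6/7)
  u_3 = (0, -2, -1)

Orthogonality check:
  u_2 · u_1 = 0 (should be 0)
  u_3 · u_1 = 0 (should be 0)
  u_3 · u_2 = 0 (should be 0)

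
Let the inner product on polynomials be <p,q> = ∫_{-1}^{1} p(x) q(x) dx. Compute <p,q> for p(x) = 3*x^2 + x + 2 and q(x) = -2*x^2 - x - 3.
<p,q> = -356/15

Expand the product: p(x)·q(x) = -6*x^4 - 5*x^3 - 14*x^2 - 5*x - 6.
∫_{-1}^{1} of each monomial x^k gives [2/(k+1) if k even, 0 if k odd]. Integrating term-by-term (or equivalently evaluating the antiderivative F(x) = -6*x^5/5 - 5*x^4/4 - 14*x^3/3 - 5*x^2/2 - 6*x at the endpoints):
  F(1) − F(−1) = -937/60 − (487/60) = -356/15.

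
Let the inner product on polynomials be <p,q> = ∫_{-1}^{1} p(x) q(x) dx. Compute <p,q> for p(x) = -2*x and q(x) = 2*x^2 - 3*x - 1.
<p,q> = 4

Expand the product: p(x)·q(x) = -4*x^3 + 6*x^2 + 2*x.
∫_{-1}^{1} of each monomial x^k gives [2/(k+1) if k even, 0 if k odd]. Integrating term-by-term (or equivalently evaluating the antiderivative F(x) = -x^4 + 2*x^3 + x^2 at the endpoints):
  F(1) − F(−1) = 2 − (-2) = 4.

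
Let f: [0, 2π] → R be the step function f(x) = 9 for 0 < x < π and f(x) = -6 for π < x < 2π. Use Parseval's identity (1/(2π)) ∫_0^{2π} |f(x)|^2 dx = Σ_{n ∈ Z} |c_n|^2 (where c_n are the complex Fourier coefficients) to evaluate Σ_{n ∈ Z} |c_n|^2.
Σ |c_n|^2 = 117/2

Parseval equates the L^2 energy of f (normalised by 1/(2π)) with the ℓ^2 sum of its Fourier coefficients: (1/(2π)) ∫_0^{2π} |f|^2 = Σ |c_n|^2.
Compute the left side: (1/(2π)) [∫_0^π 9^2 dx + ∫_π^{2π} (-6)^2 dx] = (1/(2π)) · (81π + 36π) = (81 + 36)/2 = 117/2.
So Σ_{n ∈ Z} |c_n|^2 = 117/2.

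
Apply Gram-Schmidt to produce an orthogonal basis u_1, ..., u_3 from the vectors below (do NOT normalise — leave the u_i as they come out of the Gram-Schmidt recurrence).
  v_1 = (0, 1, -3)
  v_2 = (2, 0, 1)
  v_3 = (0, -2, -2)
Orthogonal basis:
  u_1 = (0, 1, -3)
  u_2 = (2, 3/10, 1/10)
  u_3 = (16/41, -96/41, -32/41)

Apply the Gram-Schmidt recurrence
  u_1 = v_1
  u_i = v_i − Σ_{j<i} ((v_i · u_j) / (u_j · u_j)) · u_j.

Step by step this gives:
  u_1 = (0, 1, -3)
  u_2 = (2, 3/10, 1/10)
  u_3 = (16/41, -96/41, -32/41)

Orthogonality check:
  u_2 · u_1 = 0 (should be 0)
  u_3 · u_1 = 0 (should be 0)
  u_3 · u_2 = 0 (should be 0)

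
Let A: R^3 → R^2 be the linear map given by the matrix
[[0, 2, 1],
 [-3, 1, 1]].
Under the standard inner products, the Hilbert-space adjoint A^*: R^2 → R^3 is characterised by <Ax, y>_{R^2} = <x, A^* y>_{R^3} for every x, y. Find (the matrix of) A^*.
A^* = A^T =
[[0, -3],
 [2, 1],
 [1, 1]]

For real matrices with standard dot products, the defining identity <Ax, y> = <x, A^* y> gives (Ax)^T y = x^T (A^*) y, i.e. x^T A^T y = x^T (A^*) y. Since this holds for all x, y, we must have A^* = A^T. Therefore
A^* =
[[0, -3],
 [2, 1],
 [1, 1]].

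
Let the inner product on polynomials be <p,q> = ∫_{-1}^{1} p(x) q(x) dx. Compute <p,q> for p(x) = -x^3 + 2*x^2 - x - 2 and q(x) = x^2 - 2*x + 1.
<p,q> = -16/15

Expand the product: p(x)·q(x) = -x^5 + 4*x^4 - 6*x^3 + 2*x^2 + 3*x - 2.
∫_{-1}^{1} of each monomial x^k gives [2/(k+1) if k even, 0 if k odd]. Integrating term-by-term (or equivalently evaluating the antiderivative F(x) = -x^6/6 + 4*x^5/5 - 3*x^4/2 + 2*x^3/3 + 3*x^2/2 - 2*x at the endpoints):
  F(1) − F(−1) = -7/10 − (11/30) = -16/15.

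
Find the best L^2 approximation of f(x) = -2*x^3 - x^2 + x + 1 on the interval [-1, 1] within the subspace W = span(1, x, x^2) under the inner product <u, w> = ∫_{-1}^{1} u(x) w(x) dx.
g(x) = -x^2 - x/5 + 1

The best approximation g ∈ W is the orthogonal projection of f onto W. Writing g = a_0 + a_1 x + a_2 x^2, the coefficients solve the normal equations G · a = b where
  G_{ij} = <φ_i, φ_j> and b_i = <f, φ_i>, with φ_0 = 1, φ_1 = x, φ_2 = x^2.
G =
  [2, 0, 2/3]
  [0, 2/3, 0]
  [2/3, 0, 2/5],
b = (4/3, -2/15, 4/15).
Solving gives a_0 = 1, a_1 = -1/5, a_2 = -1, so
  g(x) = -x^2 - x/5 + 1.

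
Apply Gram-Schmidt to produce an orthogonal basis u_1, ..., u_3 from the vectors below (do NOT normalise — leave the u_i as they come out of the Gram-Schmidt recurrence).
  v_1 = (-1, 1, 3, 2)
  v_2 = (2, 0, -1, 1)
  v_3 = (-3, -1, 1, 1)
Orthogonal basis:
  u_1 = (-1, 1, 3, 2)
  u_2 = (9/5, 1/5, -2/5, 7/5)
  u_3 = (-1, -35/27, -20/27, 34/27)

Apply the Gram-Schmidt recurrence
  u_1 = v_1
  u_i = v_i − Σ_{j<i} ((v_i · u_j) / (u_j · u_j)) · u_j.

Step by step this gives:
  u_1 = (-1, 1, 3, 2)
  u_2 = (9/5, 1/5, -2/5, 7/5)
  u_3 = (-1, -35/27, -20/27, 34/27)

Orthogonality check:
  u_2 · u_1 = 0 (should be 0)
  u_3 · u_1 = 0 (should be 0)
  u_3 · u_2 = 0 (should be 0)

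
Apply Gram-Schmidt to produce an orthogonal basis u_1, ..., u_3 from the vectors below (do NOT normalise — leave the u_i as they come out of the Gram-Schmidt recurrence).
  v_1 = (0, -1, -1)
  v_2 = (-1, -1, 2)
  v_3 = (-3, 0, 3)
Orthogonal basis:
  u_1 = (0, -1, -1)
  u_2 = (-1, -3/2, 3/2)
  u_3 = (-18/11, 6/11, -6/11)

Apply the Gram-Schmidt recurrence
  u_1 = v_1
  u_i = v_i − Σ_{j<i} ((v_i · u_j) / (u_j · u_j)) · u_j.

Step by step this gives:
  u_1 = (0, -1, -1)
  u_2 = (-1, -3/2, 3/2)
  u_3 = (-18/11, 6/11, -6/11)

Orthogonality check:
  u_2 · u_1 = 0 (should be 0)
  u_3 · u_1 = 0 (should be 0)
  u_3 · u_2 = 0 (should be 0)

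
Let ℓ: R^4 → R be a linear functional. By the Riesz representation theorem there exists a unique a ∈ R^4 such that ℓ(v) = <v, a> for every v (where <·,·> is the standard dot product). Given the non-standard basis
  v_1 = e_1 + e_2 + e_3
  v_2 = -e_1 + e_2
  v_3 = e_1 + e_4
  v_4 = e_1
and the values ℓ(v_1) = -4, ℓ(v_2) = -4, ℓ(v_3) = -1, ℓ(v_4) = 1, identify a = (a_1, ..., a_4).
a = (1, -3, -2, -2)

Write a = (a_1, ..., a_4) in the standard basis. For each basis vector v_i, ℓ(v_i) = <v_i, a> is a linear equation in the a_j's. Collect the n equations into a matrix system V a = ℓ, where row i of V is v_i (expressed in the standard basis). Since V is invertible (lower-triangular with 1s on the diagonal, up to permutation), solve by back-substitution:
  V =
[[1, 1, 1, 0],
 [-1, 1, 0, 0],
 [1, 0, 0, 1],
 [1, 0, 0, 0]]
  V a = (-4, -4, -1, 1)
Solving gives a = (1, -3, -2, -2).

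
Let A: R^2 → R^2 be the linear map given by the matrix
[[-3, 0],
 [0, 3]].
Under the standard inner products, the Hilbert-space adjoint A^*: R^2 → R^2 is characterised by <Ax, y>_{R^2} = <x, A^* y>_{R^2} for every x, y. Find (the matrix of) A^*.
A^* = A^T =
[[-3, 0],
 [0, 3]]

For real matrices with standard dot products, the defining identity <Ax, y> = <x, A^* y> gives (Ax)^T y = x^T (A^*) y, i.e. x^T A^T y = x^T (A^*) y. Since this holds for all x, y, we must have A^* = A^T. Therefore
A^* =
[[-3, 0],
 [0, 3]].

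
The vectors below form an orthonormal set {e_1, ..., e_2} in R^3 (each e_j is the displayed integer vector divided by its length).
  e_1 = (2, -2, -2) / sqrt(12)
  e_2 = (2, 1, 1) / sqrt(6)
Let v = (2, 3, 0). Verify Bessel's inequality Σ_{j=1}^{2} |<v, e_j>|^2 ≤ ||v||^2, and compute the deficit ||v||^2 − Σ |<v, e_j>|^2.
Σ |<v, e_j>|^2 = 17/2; ||v||^2 = 13; deficit = 9/2

Write each e_j = u_j / sqrt(<u_j, u_j>) where u_j is the displayed integer vector. Then <v, e_j> = <v, u_j> / sqrt(<u_j, u_j>), so |<v, e_j>|^2 = <v, u_j>^2 / <u_j, u_j>.
Coefficients: <v, e_1> = -2/sqrt(12), <v, e_2> = 7/sqrt(6).
Square and sum: Σ |<v, e_j>|^2 = 17/2.
Compute ||v||^2 = v·v = 13.
Deficit = 13 − 17/2 = 9/2 ≥ 0, confirming Bessel's inequality. (The deficit equals ||v − Σ <v,e_j> e_j||^2, the squared distance from v to span{e_j}.)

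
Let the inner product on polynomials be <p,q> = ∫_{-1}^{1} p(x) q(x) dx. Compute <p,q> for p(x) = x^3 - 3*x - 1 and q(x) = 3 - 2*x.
<p,q> = -14/5

Expand the product: p(x)·q(x) = -2*x^4 + 3*x^3 + 6*x^2 - 7*x - 3.
∫_{-1}^{1} of each monomial x^k gives [2/(k+1) if k even, 0 if k odd]. Integrating term-by-term (or equivalently evaluating the antiderivative F(x) = -2*x^5/5 + 3*x^4/4 + 2*x^3 - 7*x^2/2 - 3*x at the endpoints):
  F(1) − F(−1) = -83/20 − (-27/20) = -14/5.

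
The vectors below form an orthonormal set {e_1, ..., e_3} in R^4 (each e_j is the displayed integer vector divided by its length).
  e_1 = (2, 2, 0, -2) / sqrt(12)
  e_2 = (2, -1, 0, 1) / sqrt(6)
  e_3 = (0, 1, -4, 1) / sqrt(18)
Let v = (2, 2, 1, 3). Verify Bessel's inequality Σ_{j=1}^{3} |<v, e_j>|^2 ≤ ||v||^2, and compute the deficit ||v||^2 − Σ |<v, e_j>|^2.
Σ |<v, e_j>|^2 = 41/9; ||v||^2 = 18; deficit = 121/9

Write each e_j = u_j / sqrt(<u_j, u_j>) where u_j is the displayed integer vector. Then <v, e_j> = <v, u_j> / sqrt(<u_j, u_j>), so |<v, e_j>|^2 = <v, u_j>^2 / <u_j, u_j>.
Coefficients: <v, e_1> = 2/sqrt(12), <v, e_2> = 5/sqrt(6), <v, e_3> = 1/sqrt(18).
Square and sum: Σ |<v, e_j>|^2 = 41/9.
Compute ||v||^2 = v·v = 18.
Deficit = 18 − 41/9 = 121/9 ≥ 0, confirming Bessel's inequality. (The deficit equals ||v − Σ <v,e_j> e_j||^2, the squared distance from v to span{e_j}.)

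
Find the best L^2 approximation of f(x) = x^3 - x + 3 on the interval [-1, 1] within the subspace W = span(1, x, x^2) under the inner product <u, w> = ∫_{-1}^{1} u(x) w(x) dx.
g(x) = 3 - 2*x/5

The best approximation g ∈ W is the orthogonal projection of f onto W. Writing g = a_0 + a_1 x + a_2 x^2, the coefficients solve the normal equations G · a = b where
  G_{ij} = <φ_i, φ_j> and b_i = <f, φ_i>, with φ_0 = 1, φ_1 = x, φ_2 = x^2.
G =
  [2, 0, 2/3]
  [0, 2/3, 0]
  [2/3, 0, 2/5],
b = (6, -4/15, 2).
Solving gives a_0 = 3, a_1 = -2/5, a_2 = 0, so
  g(x) = 3 - 2*x/5.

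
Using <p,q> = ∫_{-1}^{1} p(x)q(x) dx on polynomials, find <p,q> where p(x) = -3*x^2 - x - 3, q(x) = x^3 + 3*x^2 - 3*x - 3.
<p,q> = 16

Expand the product: p(x)·q(x) = -3*x^5 - 10*x^4 + 3*x^3 + 3*x^2 + 12*x + 9.
∫_{-1}^{1} of each monomial x^k gives [2/(k+1) if k even, 0 if k odd]. Integrating term-by-term (or equivalently evaluating the antiderivative F(x) = -x^6/2 - 2*x^5 + 3*x^4/4 + x^3 + 6*x^2 + 9*x at the endpoints):
  F(1) − F(−1) = 57/4 − (-7/4) = 16.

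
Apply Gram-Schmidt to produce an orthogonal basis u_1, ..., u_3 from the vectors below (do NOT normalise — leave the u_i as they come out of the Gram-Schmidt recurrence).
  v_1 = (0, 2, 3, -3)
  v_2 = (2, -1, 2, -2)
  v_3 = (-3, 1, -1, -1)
Orthogonal basis:
  u_1 = (0, 2, 3, -3)
  u_2 = (2, -21/11, 7/11, -7/11)
  u_3 = (-35/31, -30/31, -21/31, -41/31)

Apply the Gram-Schmidt recurrence
  u_1 = v_1
  u_i = v_i − Σ_{j<i} ((v_i · u_j) / (u_j · u_j)) · u_j.

Step by step this gives:
  u_1 = (0, 2, 3, -3)
  u_2 = (2, -21/11, 7/11, -7/11)
  u_3 = (-35/31, -30/31, -21/31, -41/31)

Orthogonality check:
  u_2 · u_1 = 0 (should be 0)
  u_3 · u_1 = 0 (should be 0)
  u_3 · u_2 = 0 (should be 0)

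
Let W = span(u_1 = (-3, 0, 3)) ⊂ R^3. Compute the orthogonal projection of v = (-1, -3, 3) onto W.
proj_W(v) = (-2, 0, 2)

Set up U = [u_1 | ... | u_1] ∈ R^(3×1). The projector onto W = col(U) is P = U (U^T U)^(-1) U^T.
Compute U^T U =
  [18],
and U^T v = (12).
Solve U^T U · c = U^T v for the coefficients: c = (2/3). The projection is proj_W(v) = U c.
Check: (v - proj_W(v)) · u_1 = 0  (should be 0).
Result: proj_W(v) = (-2, 0, 2).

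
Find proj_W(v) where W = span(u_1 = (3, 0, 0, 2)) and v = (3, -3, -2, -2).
proj_W(v) = (15/13, 0, 0, 10/13)

Set up U = [u_1 | ... | u_1] ∈ R^(4×1). The projector onto W = col(U) is P = U (U^T U)^(-1) U^T.
Compute U^T U =
  [13],
and U^T v = (5).
Solve U^T U · c = U^T v for the coefficients: c = (5/13). The projection is proj_W(v) = U c.
Check: (v - proj_W(v)) · u_1 = 0  (should be 0).
Result: proj_W(v) = (15/13, 0, 0, 10/13).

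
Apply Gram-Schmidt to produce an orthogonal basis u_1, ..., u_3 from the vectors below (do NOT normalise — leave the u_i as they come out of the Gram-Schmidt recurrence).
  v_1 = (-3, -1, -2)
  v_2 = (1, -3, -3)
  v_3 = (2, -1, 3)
Orthogonal basis:
  u_1 = (-3, -1, -2)
  u_2 = (16/7, -18/7, -15/7)
  u_3 = (-21/46, -77/46, 35/23)

Apply the Gram-Schmidt recurrence
  u_1 = v_1
  u_i = v_i − Σ_{j<i} ((v_i · u_j) / (u_j · u_j)) · u_j.

Step by step this gives:
  u_1 = (-3, -1, -2)
  u_2 = (16/7, -18/7, -15/7)
  u_3 = (-21/46, -77/46, 35/23)

Orthogonality check:
  u_2 · u_1 = 0 (should be 0)
  u_3 · u_1 = 0 (should be 0)
  u_3 · u_2 = 0 (should be 0)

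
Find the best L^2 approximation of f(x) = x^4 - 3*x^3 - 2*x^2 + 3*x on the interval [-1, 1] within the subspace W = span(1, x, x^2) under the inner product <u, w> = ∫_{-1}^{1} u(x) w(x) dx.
g(x) = -8*x^2/7 + 6*x/5 - 3/35

The best approximation g ∈ W is the orthogonal projection of f onto W. Writing g = a_0 + a_1 x + a_2 x^2, the coefficients solve the normal equations G · a = b where
  G_{ij} = <φ_i, φ_j> and b_i = <f, φ_i>, with φ_0 = 1, φ_1 = x, φ_2 = x^2.
G =
  [2, 0, 2/3]
  [0, 2/3, 0]
  [2/3, 0, 2/5],
b = (-14/15, 4/5, -18/35).
Solving gives a_0 = -3/35, a_1 = 6/5, a_2 = -8/7, so
  g(x) = -8*x^2/7 + 6*x/5 - 3/35.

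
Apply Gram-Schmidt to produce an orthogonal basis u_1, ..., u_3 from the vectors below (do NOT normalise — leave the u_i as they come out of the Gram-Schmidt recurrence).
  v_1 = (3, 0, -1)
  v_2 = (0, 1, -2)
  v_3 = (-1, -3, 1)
Orthogonal basis:
  u_1 = (3, 0, -1)
  u_2 = (-3/5, 1, -9/5)
  u_3 = (-8/23, -48/23, -24/23)

Apply the Gram-Schmidt recurrence
  u_1 = v_1
  u_i = v_i − Σ_{j<i} ((v_i · u_j) / (u_j · u_j)) · u_j.

Step by step this gives:
  u_1 = (3, 0, -1)
  u_2 = (-3/5, 1, -9/5)
  u_3 = (-8/23, -48/23, -24/23)

Orthogonality check:
  u_2 · u_1 = 0 (should be 0)
  u_3 · u_1 = 0 (should be 0)
  u_3 · u_2 = 0 (should be 0)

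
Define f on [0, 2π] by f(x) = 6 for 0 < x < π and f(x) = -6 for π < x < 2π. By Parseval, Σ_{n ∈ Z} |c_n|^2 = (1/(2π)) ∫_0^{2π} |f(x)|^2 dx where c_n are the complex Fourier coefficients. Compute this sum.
Σ |c_n|^2 = 36

Parseval equates the L^2 energy of f (normalised by 1/(2π)) with the ℓ^2 sum of its Fourier coefficients: (1/(2π)) ∫_0^{2π} |f|^2 = Σ |c_n|^2.
Compute the left side: (1/(2π)) [∫_0^π 6^2 dx + ∫_π^{2π} (-6)^2 dx] = (1/(2π)) · (36π + 36π) = (36 + 36)/2 = 36.
So Σ_{n ∈ Z} |c_n|^2 = 36.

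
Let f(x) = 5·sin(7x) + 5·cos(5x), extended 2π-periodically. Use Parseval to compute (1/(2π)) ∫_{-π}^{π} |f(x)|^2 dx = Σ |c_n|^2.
Σ |c_n|^2 = 25

Expand |f|^2 and use orthogonality of {sin(nx), cos(mx)} on [-π, π]:
  ∫_{-π}^{π} sin(nx)^2 dx = π, ∫ cos(mx)^2 dx = π, and cross terms integrate to 0.
So ∫_{-π}^{π} f(x)^2 dx = 5^2 · π + 5^2 · π = (25 + 25)π.
Divide by 2π: (25 + 25)/2 = 25.
By Parseval, this equals Σ |c_n|^2.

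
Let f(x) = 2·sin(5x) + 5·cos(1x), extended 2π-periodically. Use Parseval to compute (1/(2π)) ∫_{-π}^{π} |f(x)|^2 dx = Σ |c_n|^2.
Σ |c_n|^2 = 29/2

Expand |f|^2 and use orthogonality of {sin(nx), cos(mx)} on [-π, π]:
  ∫_{-π}^{π} sin(nx)^2 dx = π, ∫ cos(mx)^2 dx = π, and cross terms integrate to 0.
So ∫_{-π}^{π} f(x)^2 dx = 2^2 · π + 5^2 · π = (4 + 25)π.
Divide by 2π: (4 + 25)/2 = 29/2.
By Parseval, this equals Σ |c_n|^2.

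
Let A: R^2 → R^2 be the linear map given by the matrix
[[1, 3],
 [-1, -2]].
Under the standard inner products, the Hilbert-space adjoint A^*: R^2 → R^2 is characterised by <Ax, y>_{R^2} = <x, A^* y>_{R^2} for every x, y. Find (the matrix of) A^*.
A^* = A^T =
[[1, -1],
 [3, -2]]

For real matrices with standard dot products, the defining identity <Ax, y> = <x, A^* y> gives (Ax)^T y = x^T (A^*) y, i.e. x^T A^T y = x^T (A^*) y. Since this holds for all x, y, we must have A^* = A^T. Therefore
A^* =
[[1, -1],
 [3, -2]].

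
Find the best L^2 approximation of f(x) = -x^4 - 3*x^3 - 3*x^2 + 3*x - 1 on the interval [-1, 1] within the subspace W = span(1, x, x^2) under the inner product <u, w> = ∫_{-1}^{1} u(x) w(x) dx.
g(x) = -27*x^2/7 + 6*x/5 - 32/35

The best approximation g ∈ W is the orthogonal projection of f onto W. Writing g = a_0 + a_1 x + a_2 x^2, the coefficients solve the normal equations G · a = b where
  G_{ij} = <φ_i, φ_j> and b_i = <f, φ_i>, with φ_0 = 1, φ_1 = x, φ_2 = x^2.
G =
  [2, 0, 2/3]
  [0, 2/3, 0]
  [2/3, 0, 2/5],
b = (-22/5, 4/5, -226/105).
Solving gives a_0 = -32/35, a_1 = 6/5, a_2 = -27/7, so
  g(x) = -27*x^2/7 + 6*x/5 - 32/35.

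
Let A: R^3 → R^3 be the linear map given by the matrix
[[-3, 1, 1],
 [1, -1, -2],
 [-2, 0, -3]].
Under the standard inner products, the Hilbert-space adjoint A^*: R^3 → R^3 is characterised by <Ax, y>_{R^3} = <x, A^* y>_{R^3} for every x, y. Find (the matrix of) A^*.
A^* = A^T =
[[-3, 1, -2],
 [1, -1, 0],
 [1, -2, -3]]

For real matrices with standard dot products, the defining identity <Ax, y> = <x, A^* y> gives (Ax)^T y = x^T (A^*) y, i.e. x^T A^T y = x^T (A^*) y. Since this holds for all x, y, we must have A^* = A^T. Therefore
A^* =
[[-3, 1, -2],
 [1, -1, 0],
 [1, -2, -3]].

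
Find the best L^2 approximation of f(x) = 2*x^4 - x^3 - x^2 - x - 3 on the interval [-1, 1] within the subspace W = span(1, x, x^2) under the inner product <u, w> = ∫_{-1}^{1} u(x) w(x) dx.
g(x) = 5*x^2/7 - 8*x/5 - 111/35

The best approximation g ∈ W is the orthogonal projection of f onto W. Writing g = a_0 + a_1 x + a_2 x^2, the coefficients solve the normal equations G · a = b where
  G_{ij} = <φ_i, φ_j> and b_i = <f, φ_i>, with φ_0 = 1, φ_1 = x, φ_2 = x^2.
G =
  [2, 0, 2/3]
  [0, 2/3, 0]
  [2/3, 0, 2/5],
b = (-88/15, -16/15, -64/35).
Solving gives a_0 = -111/35, a_1 = -8/5, a_2 = 5/7, so
  g(x) = 5*x^2/7 - 8*x/5 - 111/35.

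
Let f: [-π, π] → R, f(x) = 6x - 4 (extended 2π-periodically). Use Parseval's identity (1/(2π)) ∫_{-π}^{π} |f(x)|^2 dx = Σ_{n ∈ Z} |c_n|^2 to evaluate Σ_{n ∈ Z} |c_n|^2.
Σ |c_n|^2 = 12π^2 + 16

Expand and integrate term by term over [-π, π]:
  ∫ (6x)^2 dx = 36·(2π^3/3); ∫ 2·6·(-4)·x dx = 0 (odd integrand); ∫ (-4)^2 dx = 16·2π.
So (1/(2π)) ∫_{-π}^{π} (6x - 4)^2 dx = 36π^2/3 + 16 = 12π^2 + 16.
Parseval ⇒ Σ |c_n|^2 = 12π^2 + 16.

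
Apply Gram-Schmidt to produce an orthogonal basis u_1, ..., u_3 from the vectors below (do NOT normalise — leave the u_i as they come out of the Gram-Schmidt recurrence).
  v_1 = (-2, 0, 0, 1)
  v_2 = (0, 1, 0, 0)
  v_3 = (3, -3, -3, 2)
Orthogonal basis:
  u_1 = (-2, 0, 0, 1)
  u_2 = (0, 1, 0, 0)
  u_3 = (7/5, 0, -3, 14/5)

Apply the Gram-Schmidt recurrence
  u_1 = v_1
  u_i = v_i − Σ_{j<i} ((v_i · u_j) / (u_j · u_j)) · u_j.

Step by step this gives:
  u_1 = (-2, 0, 0, 1)
  u_2 = (0, 1, 0, 0)
  u_3 = (7/5, 0, -3, 14/5)

Orthogonality check:
  u_2 · u_1 = 0 (should be 0)
  u_3 · u_1 = 0 (should be 0)
  u_3 · u_2 = 0 (should be 0)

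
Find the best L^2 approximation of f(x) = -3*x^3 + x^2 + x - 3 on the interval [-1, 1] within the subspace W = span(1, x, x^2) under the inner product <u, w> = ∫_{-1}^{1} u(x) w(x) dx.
g(x) = x^2 - 4*x/5 - 3

The best approximation g ∈ W is the orthogonal projection of f onto W. Writing g = a_0 + a_1 x + a_2 x^2, the coefficients solve the normal equations G · a = b where
  G_{ij} = <φ_i, φ_j> and b_i = <f, φ_i>, with φ_0 = 1, φ_1 = x, φ_2 = x^2.
G =
  [2, 0, 2/3]
  [0, 2/3, 0]
  [2/3, 0, 2/5],
b = (-16/3, -8/15, -8/5).
Solving gives a_0 = -3, a_1 = -4/5, a_2 = 1, so
  g(x) = x^2 - 4*x/5 - 3.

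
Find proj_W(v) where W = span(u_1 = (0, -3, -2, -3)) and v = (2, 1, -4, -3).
proj_W(v) = (0, -21/11, -14/11, -21/11)

Set up U = [u_1 | ... | u_1] ∈ R^(4×1). The projector onto W = col(U) is P = U (U^T U)^(-1) U^T.
Compute U^T U =
  [22],
and U^T v = (14).
Solve U^T U · c = U^T v for the coefficients: c = (7/11). The projection is proj_W(v) = U c.
Check: (v - proj_W(v)) · u_1 = 0  (should be 0).
Result: proj_W(v) = (0, -21/11, -14/11, -21/11).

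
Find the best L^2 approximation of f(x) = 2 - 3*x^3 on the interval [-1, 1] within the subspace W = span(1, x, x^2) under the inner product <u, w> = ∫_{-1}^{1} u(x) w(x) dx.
g(x) = 2 - 9*x/5

The best approximation g ∈ W is the orthogonal projection of f onto W. Writing g = a_0 + a_1 x + a_2 x^2, the coefficients solve the normal equations G · a = b where
  G_{ij} = <φ_i, φ_j> and b_i = <f, φ_i>, with φ_0 = 1, φ_1 = x, φ_2 = x^2.
G =
  [2, 0, 2/3]
  [0, 2/3, 0]
  [2/3, 0, 2/5],
b = (4, -6/5, 4/3).
Solving gives a_0 = 2, a_1 = -9/5, a_2 = 0, so
  g(x) = 2 - 9*x/5.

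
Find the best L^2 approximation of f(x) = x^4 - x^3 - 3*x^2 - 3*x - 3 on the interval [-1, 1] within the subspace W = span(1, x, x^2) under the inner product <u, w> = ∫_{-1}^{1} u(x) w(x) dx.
g(x) = -15*x^2/7 - 18*x/5 - 108/35

The best approximation g ∈ W is the orthogonal projection of f onto W. Writing g = a_0 + a_1 x + a_2 x^2, the coefficients solve the normal equations G · a = b where
  G_{ij} = <φ_i, φ_j> and b_i = <f, φ_i>, with φ_0 = 1, φ_1 = x, φ_2 = x^2.
G =
  [2, 0, 2/3]
  [0, 2/3, 0]
  [2/3, 0, 2/5],
b = (-38/5, -12/5, -102/35).
Solving gives a_0 = -108/35, a_1 = -18/5, a_2 = -15/7, so
  g(x) = -15*x^2/7 - 18*x/5 - 108/35.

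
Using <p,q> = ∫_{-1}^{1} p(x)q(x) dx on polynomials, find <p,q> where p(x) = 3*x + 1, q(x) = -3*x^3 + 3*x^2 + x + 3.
<p,q> = 32/5

Expand the product: p(x)·q(x) = -9*x^4 + 6*x^3 + 6*x^2 + 10*x + 3.
∫_{-1}^{1} of each monomial x^k gives [2/(k+1) if k even, 0 if k odd]. Integrating term-by-term (or equivalently evaluating the antiderivative F(x) = -9*x^5/5 + 3*x^4/2 + 2*x^3 + 5*x^2 + 3*x at the endpoints):
  F(1) − F(−1) = 97/10 − (33/10) = 32/5.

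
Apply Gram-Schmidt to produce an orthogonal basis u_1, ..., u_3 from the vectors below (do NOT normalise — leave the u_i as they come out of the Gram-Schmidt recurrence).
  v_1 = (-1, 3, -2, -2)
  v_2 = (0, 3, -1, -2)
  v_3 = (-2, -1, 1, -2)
Orthogonal basis:
  u_1 = (-1, 3, -2, -2)
  u_2 = (5/6, 1/2, 2/3, -1/3)
  u_3 = (-40/27, -8/9, 40/27, -56/27)

Apply the Gram-Schmidt recurrence
  u_1 = v_1
  u_i = v_i − Σ_{j<i} ((v_i · u_j) / (u_j · u_j)) · u_j.

Step by step this gives:
  u_1 = (-1, 3, -2, -2)
  u_2 = (5/6, 1/2, 2/3, -1/3)
  u_3 = (-40/27, -8/9, 40/27, -56/27)

Orthogonality check:
  u_2 · u_1 = 0 (should be 0)
  u_3 · u_1 = 0 (should be 0)
  u_3 · u_2 = 0 (should be 0)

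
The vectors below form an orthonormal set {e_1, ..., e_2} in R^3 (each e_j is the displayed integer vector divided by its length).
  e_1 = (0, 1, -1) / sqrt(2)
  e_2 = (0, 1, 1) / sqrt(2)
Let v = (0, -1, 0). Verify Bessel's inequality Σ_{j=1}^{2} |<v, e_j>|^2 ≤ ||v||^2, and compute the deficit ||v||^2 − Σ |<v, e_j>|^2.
Σ |<v, e_j>|^2 = 1; ||v||^2 = 1; deficit = 0

Write each e_j = u_j / sqrt(<u_j, u_j>) where u_j is the displayed integer vector. Then <v, e_j> = <v, u_j> / sqrt(<u_j, u_j>), so |<v, e_j>|^2 = <v, u_j>^2 / <u_j, u_j>.
Coefficients: <v, e_1> = -1/sqrt(2), <v, e_2> = -1/sqrt(2).
Square and sum: Σ |<v, e_j>|^2 = 1.
Compute ||v||^2 = v·v = 1.
Deficit = 1 − 1 = 0 ≥ 0, confirming Bessel's inequality. (The deficit equals ||v − Σ <v,e_j> e_j||^2, the squared distance from v to span{e_j}.)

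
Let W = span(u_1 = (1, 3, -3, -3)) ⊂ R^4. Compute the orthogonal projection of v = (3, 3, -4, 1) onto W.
proj_W(v) = (3/4, 9/4, -9/4, -9/4)

Set up U = [u_1 | ... | u_1] ∈ R^(4×1). The projector onto W = col(U) is P = U (U^T U)^(-1) U^T.
Compute U^T U =
  [28],
and U^T v = (21).
Solve U^T U · c = U^T v for the coefficients: c = (3/4). The projection is proj_W(v) = U c.
Check: (v - proj_W(v)) · u_1 = 0  (should be 0).
Result: proj_W(v) = (3/4, 9/4, -9/4, -9/4).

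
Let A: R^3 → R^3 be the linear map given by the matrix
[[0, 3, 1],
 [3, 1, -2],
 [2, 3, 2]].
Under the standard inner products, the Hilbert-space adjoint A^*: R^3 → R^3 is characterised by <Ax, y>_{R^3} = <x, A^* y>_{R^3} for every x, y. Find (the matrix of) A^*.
A^* = A^T =
[[0, 3, 2],
 [3, 1, 3],
 [1, -2, 2]]

For real matrices with standard dot products, the defining identity <Ax, y> = <x, A^* y> gives (Ax)^T y = x^T (A^*) y, i.e. x^T A^T y = x^T (A^*) y. Since this holds for all x, y, we must have A^* = A^T. Therefore
A^* =
[[0, 3, 2],
 [3, 1, 3],
 [1, -2, 2]].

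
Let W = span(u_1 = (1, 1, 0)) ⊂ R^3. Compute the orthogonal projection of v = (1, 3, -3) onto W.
proj_W(v) = (2, 2, 0)

Set up U = [u_1 | ... | u_1] ∈ R^(3×1). The projector onto W = col(U) is P = U (U^T U)^(-1) U^T.
Compute U^T U =
  [2],
and U^T v = (4).
Solve U^T U · c = U^T v for the coefficients: c = (2). The projection is proj_W(v) = U c.
Check: (v - proj_W(v)) · u_1 = 0  (should be 0).
Result: proj_W(v) = (2, 2, 0).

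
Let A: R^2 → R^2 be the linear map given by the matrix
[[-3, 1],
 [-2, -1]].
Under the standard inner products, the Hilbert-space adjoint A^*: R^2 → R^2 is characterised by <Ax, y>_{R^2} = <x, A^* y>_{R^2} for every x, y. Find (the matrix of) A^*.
A^* = A^T =
[[-3, -2],
 [1, -1]]

For real matrices with standard dot products, the defining identity <Ax, y> = <x, A^* y> gives (Ax)^T y = x^T (A^*) y, i.e. x^T A^T y = x^T (A^*) y. Since this holds for all x, y, we must have A^* = A^T. Therefore
A^* =
[[-3, -2],
 [1, -1]].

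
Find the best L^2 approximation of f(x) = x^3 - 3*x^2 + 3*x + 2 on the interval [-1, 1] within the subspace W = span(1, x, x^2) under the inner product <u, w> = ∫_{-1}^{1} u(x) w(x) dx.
g(x) = -3*x^2 + 18*x/5 + 2

The best approximation g ∈ W is the orthogonal projection of f onto W. Writing g = a_0 + a_1 x + a_2 x^2, the coefficients solve the normal equations G · a = b where
  G_{ij} = <φ_i, φ_j> and b_i = <f, φ_i>, with φ_0 = 1, φ_1 = x, φ_2 = x^2.
G =
  [2, 0, 2/3]
  [0, 2/3, 0]
  [2/3, 0, 2/5],
b = (2, 12/5, 2/15).
Solving gives a_0 = 2, a_1 = 18/5, a_2 = -3, so
  g(x) = -3*x^2 + 18*x/5 + 2.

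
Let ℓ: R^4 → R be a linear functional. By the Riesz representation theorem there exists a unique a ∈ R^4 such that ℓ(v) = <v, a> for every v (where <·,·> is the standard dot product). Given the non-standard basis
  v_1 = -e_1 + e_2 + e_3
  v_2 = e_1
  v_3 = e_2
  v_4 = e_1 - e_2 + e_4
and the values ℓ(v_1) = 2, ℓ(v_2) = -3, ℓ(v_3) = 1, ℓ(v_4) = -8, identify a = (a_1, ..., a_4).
a = (-3, 1, -2, -4)

Write a = (a_1, ..., a_4) in the standard basis. For each basis vector v_i, ℓ(v_i) = <v_i, a> is a linear equation in the a_j's. Collect the n equations into a matrix system V a = ℓ, where row i of V is v_i (expressed in the standard basis). Since V is invertible (lower-triangular with 1s on the diagonal, up to permutation), solve by back-substitution:
  V =
[[-1, 1, 1, 0],
 [1, 0, 0, 0],
 [0, 1, 0, 0],
 [1, -1, 0, 1]]
  V a = (2, -3, 1, -8)
Solving gives a = (-3, 1, -2, -4).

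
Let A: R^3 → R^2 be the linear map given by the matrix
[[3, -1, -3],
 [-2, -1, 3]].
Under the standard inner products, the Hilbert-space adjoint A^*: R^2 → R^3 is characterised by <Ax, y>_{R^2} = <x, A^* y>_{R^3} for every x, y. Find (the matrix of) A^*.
A^* = A^T =
[[3, -2],
 [-1, -1],
 [-3, 3]]

For real matrices with standard dot products, the defining identity <Ax, y> = <x, A^* y> gives (Ax)^T y = x^T (A^*) y, i.e. x^T A^T y = x^T (A^*) y. Since this holds for all x, y, we must have A^* = A^T. Therefore
A^* =
[[3, -2],
 [-1, -1],
 [-3, 3]].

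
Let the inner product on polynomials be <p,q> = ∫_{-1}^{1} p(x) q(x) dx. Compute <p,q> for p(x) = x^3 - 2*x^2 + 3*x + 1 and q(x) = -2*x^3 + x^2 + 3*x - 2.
<p,q> = 58/21

Expand the product: p(x)·q(x) = -2*x^6 + 5*x^5 - 5*x^4 - 7*x^3 + 14*x^2 - 3*x - 2.
∫_{-1}^{1} of each monomial x^k gives [2/(k+1) if k even, 0 if k odd]. Integrating term-by-term (or equivalently evaluating the antiderivative F(x) = -2*x^7/7 + 5*x^6/6 - x^5 - 7*x^4/4 + 14*x^3/3 - 3*x^2/2 - 2*x at the endpoints):
  F(1) − F(−1) = -29/28 − (-319/84) = 58/21.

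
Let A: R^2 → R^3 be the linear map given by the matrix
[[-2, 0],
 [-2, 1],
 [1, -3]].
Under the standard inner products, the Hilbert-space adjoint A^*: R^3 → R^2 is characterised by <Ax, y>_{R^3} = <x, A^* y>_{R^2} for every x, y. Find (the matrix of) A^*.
A^* = A^T =
[[-2, -2, 1],
 [0, 1, -3]]

For real matrices with standard dot products, the defining identity <Ax, y> = <x, A^* y> gives (Ax)^T y = x^T (A^*) y, i.e. x^T A^T y = x^T (A^*) y. Since this holds for all x, y, we must have A^* = A^T. Therefore
A^* =
[[-2, -2, 1],
 [0, 1, -3]].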